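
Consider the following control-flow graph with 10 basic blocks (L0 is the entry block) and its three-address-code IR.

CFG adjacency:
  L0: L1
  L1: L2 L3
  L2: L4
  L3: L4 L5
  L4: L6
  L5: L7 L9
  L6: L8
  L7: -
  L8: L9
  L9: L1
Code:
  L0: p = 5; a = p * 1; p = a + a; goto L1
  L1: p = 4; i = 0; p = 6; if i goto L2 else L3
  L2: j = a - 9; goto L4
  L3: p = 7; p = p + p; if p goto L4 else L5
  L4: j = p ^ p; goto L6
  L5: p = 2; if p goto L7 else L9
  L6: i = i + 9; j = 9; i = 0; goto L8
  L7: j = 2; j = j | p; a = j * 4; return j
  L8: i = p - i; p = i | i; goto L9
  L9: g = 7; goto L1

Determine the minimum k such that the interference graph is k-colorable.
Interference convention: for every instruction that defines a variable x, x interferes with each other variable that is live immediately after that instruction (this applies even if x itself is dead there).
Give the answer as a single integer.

def/use:
  L0: def={a,p} ue=∅
  L1: def={i,p} ue=∅
  L2: def={j} ue={a}
  L3: def={p} ue=∅
  L4: def={j} ue={p}
  L5: def={p} ue=∅
  L6: def={i,j} ue={i}
  L7: def={a,j} ue={p}
  L8: def={i,p} ue={i,p}
  L9: def={g} ue=∅

Live sets:
  L0 li=∅ lo={a}
  L1 li={a} lo={a,i,p}
  L2 li={a,i,p} lo={a,i,p}
  L3 li={a,i} lo={a,i,p}
  L4 li={a,i,p} lo={a,i,p}
  L5 li={a} lo={a,p}
  L6 li={a,i,p} lo={a,i,p}
  L7 li={p} lo=∅
  L8 li={a,i,p} lo={a}
  L9 li={a} lo={a}

Interfere edges:
  a↔{g,i,j,p}
  g↔{a}
  i↔{a,j,p}
  j↔{a,i,p}
  p↔{a,i,j}

Chromatic number:
  clique {a,i,j,p} ⇒ need ≥ 4
  4-colouring: R0={a}  R1={g,i}  R2={j}  R3={p}
  χ = 4

Answer: 4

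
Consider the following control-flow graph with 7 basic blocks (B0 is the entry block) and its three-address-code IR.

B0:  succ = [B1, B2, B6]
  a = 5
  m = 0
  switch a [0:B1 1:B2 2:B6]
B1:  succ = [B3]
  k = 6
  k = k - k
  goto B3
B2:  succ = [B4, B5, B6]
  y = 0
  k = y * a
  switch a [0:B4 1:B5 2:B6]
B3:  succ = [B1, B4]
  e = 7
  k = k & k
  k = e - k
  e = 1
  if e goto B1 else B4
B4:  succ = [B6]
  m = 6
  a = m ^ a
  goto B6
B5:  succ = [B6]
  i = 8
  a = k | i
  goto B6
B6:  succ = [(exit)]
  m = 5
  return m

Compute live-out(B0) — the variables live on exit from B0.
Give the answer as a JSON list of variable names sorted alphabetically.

Answer: ["a"]

Derivation:
Per-block:
  B0 def {a,m} use ∅
  B1 def {k} use ∅
  B2 def {k,y} use {a}
  B3 def {e,k} use {k}
  B4 def {a,m} use {a}
  B5 def {a,i} use {k}
  B6 def {m} use ∅

Backward fixpoint:
  B0: in=∅ out={a}
  B1: in={a} out={a,k}
  B2: in={a} out={a,k}
  B3: in={a,k} out={a}
  B4: in={a} out=∅
  B5: in={k} out=∅
  B6: in=∅ out=∅

live-out(B0) = ["a"]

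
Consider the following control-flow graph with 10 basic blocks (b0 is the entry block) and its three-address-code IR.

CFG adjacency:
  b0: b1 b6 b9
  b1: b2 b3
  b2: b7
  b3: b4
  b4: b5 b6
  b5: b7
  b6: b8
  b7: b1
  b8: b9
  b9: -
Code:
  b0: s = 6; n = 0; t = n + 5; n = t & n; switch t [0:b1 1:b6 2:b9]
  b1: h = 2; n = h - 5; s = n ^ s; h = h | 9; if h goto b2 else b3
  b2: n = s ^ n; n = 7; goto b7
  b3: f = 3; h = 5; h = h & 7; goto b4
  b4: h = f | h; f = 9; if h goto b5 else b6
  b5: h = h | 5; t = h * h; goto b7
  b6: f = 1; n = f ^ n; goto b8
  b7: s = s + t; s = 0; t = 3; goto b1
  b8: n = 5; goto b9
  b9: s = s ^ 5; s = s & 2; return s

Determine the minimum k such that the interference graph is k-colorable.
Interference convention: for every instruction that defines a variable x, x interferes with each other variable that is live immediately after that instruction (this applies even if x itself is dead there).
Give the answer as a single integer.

def/use:
  b0: {n,s,t} / ∅
  b1: {h,n,s} / {s}
  b2: {n} / {n,s}
  b3: {f,h} / ∅
  b4: {f,h} / {f,h}
  b5: {h,t} / {h}
  b6: {f,n} / {n}
  b7: {s,t} / {s,t}
  b8: {n} / ∅
  b9: {s} / {s}

Liveness:
  live b0: ∅→{n,s,t}
  live b1: {s,t}→{n,s,t}
  live b2: {n,s,t}→{s,t}
  live b3: {n,s}→{f,h,n,s}
  live b4: {f,h,n,s}→{h,n,s}
  live b5: {h,s}→{s,t}
  live b6: {n,s}→{s}
  live b7: {s,t}→{s,t}
  live b8: {s}→{s}
  live b9: {s}→∅

Interfere edges:
  f — {h,n,s}
  h — {f,n,s,t}
  n — {f,h,s,t}
  s — {f,h,n,t}
  t — {h,n,s}

Registers:
  clique {f,h,n,s} ⇒ need ≥ 4
  assign f→c3 h→c0 n→c1 s→c2 t→c3 — no edge inside a register ⇒ χ ≤ 4
  χ = 4

Answer: 4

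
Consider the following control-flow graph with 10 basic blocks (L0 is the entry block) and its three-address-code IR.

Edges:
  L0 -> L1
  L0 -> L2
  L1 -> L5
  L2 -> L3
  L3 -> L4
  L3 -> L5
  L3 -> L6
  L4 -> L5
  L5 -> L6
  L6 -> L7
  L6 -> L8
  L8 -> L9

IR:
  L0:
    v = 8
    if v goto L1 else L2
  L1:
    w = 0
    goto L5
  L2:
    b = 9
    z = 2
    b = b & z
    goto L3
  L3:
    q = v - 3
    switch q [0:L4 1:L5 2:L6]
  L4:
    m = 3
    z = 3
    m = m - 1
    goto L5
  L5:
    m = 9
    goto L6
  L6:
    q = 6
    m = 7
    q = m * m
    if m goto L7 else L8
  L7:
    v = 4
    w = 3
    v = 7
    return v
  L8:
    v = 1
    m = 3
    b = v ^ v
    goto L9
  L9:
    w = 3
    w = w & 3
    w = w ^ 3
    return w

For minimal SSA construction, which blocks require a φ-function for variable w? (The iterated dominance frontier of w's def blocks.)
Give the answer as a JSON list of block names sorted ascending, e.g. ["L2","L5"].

idom tree: L1←L0 L2←L0 L3←L2 L4←L3 L5←L0 L6←L0 L7←L6 L8←L6 L9←L8
Dom∩ at merges:
  L5: preds {L1,L3,L4}: {L0,L1} ∩ {L0,L2,L3} ∩ {L0,L2,L3,L4} = {L0}; idom=L0
  L6: preds {L3,L5}: {L0,L2,L3} ∩ {L0,L5} = {L0}; idom=L0

Frontier:
  join L5 pred L1: L1 stop@L0
  join L5 pred L3: L3→L2 stop@L0
  join L5 pred L4: L4→L3→L2 stop@L0
  join L6 pred L3: L3→L2 stop@L0
  join L6 pred L5: L5 stop@L0
  L0: DF=∅
  L1: DF={L5}
  L2: DF={L5,L6}
  L3: DF={L5,L6}
  L4: DF={L5}
  L5: DF={L6}
  L6: DF=∅
  L7: DF=∅
  L8: DF=∅
  L9: DF=∅

φ for w: defs {L1,L7,L9}
  DF⁺ = {L5,L6}

Answer: ["L5", "L6"]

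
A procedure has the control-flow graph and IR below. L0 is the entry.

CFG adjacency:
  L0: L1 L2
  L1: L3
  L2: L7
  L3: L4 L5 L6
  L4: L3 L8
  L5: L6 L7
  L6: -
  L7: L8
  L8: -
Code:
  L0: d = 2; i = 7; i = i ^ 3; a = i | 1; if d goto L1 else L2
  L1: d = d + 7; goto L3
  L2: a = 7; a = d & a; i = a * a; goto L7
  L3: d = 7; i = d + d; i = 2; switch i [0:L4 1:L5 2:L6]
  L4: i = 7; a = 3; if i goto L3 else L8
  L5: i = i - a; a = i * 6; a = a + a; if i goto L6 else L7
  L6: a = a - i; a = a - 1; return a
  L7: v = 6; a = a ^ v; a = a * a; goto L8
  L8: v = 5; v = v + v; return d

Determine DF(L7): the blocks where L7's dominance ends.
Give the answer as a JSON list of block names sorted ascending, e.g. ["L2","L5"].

Answer: ["L8"]

Analysis:
idom tree: L1←L0 L2←L0 L3←L1 L4←L3 L5←L3 L6←L3 L7←L0 L8←L0
Dom∩ at merges:
  L3: preds {L1,L4}: {L0,L1} ∩ {L0,L1,L3,L4} = {L0,L1}; idom=L1
  L6: preds {L3,L5}: {L0,L1,L3} ∩ {L0,L1,L3,L5} = {L0,L1,L3}; idom=L3
  L7: preds {L2,L5}: {L0,L2} ∩ {L0,L1,L3,L5} = {L0}; idom=L0
  L8: preds {L4,L7}: {L0,L1,L3,L4} ∩ {L0,L7} = {L0}; idom=L0

DF derivation:
  join L3 pred L1: · stop@L1
  join L3 pred L4: L4→L3 stop@L1
  join L6 pred L3: · stop@L3
  join L6 pred L5: L5 stop@L3
  join L7 pred L2: L2 stop@L0
  join L7 pred L5: L5→L3→L1 stop@L0
  join L8 pred L4: L4→L3→L1 stop@L0
  join L8 pred L7: L7 stop@L0
  L0 → ∅
  L1 → {L7,L8}
  L2 → {L7}
  L3 → {L3,L7,L8}
  L4 → {L3,L8}
  L5 → {L6,L7}
  L6 → ∅
  L7 → {L8}
  L8 → ∅

DF(L7) = ["L8"]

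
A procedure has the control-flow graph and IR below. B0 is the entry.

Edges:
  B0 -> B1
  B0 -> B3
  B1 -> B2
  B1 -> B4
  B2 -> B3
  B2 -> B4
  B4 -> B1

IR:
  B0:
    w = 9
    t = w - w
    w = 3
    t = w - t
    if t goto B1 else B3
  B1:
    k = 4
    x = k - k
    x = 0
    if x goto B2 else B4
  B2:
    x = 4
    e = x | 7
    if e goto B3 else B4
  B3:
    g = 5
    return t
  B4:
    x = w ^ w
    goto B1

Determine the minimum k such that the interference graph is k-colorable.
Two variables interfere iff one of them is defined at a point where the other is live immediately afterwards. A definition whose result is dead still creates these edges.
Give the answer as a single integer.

Answer: 3

Working:
def/use:
  B0 def {t,w} use ∅
  B1 def {k,x} use ∅
  B2 def {e,x} use ∅
  B3 def {g} use {t}
  B4 def {x} use {w}

Liveness:
  B0 li=∅ lo={t,w}
  B1 li={t,w} lo={t,w}
  B2 li={t,w} lo={t,w}
  B3 li={t} lo=∅
  B4 li={t,w} lo={t,w}

Interfere edges:
  e: {t,w}
  g: {t}
  k: {t,w}
  t: {e,g,k,w,x}
  w: {e,k,t,x}
  x: {t,w}

Registers:
  {e,t,w} pairwise interfere (3-clique) ⇒ χ ≥ 3
  3-colouring: c0={t}  c1={g,w}  c2={e,k,x}
  χ = 3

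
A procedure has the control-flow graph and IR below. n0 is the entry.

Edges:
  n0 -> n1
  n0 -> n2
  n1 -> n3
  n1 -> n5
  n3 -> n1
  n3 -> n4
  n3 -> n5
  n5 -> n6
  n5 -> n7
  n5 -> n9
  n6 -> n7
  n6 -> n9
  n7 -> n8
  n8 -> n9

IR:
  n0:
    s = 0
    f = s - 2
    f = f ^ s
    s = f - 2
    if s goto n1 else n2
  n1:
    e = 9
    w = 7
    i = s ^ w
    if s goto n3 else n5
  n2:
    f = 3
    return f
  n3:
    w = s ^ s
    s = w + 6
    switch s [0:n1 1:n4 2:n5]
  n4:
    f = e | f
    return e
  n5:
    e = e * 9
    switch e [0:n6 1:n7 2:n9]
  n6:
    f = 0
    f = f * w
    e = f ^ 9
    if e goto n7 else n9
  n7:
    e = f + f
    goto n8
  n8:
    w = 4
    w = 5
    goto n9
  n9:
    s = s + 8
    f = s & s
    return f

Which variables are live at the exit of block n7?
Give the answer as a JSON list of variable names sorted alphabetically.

Block summaries:
  n0: def={f,s} ue=∅
  n1: def={e,i,w} ue={s}
  n2: def={f} ue=∅
  n3: def={s,w} ue={s}
  n4: def={f} ue={e,f}
  n5: def={e} ue={e}
  n6: def={e,f} ue={w}
  n7: def={e} ue={f}
  n8: def={w} ue=∅
  n9: def={f,s} ue={s}

Backward fixpoint:
  live n0: ∅→{f,s}
  live n1: {f,s}→{e,f,s,w}
  live n2: ∅→∅
  live n3: {e,f,s}→{e,f,s,w}
  live n4: {e,f}→∅
  live n5: {e,f,s,w}→{f,s,w}
  live n6: {s,w}→{f,s}
  live n7: {f,s}→{s}
  live n8: {s}→{s}
  live n9: {s}→∅

live-out(n7) = ["s"]

Answer: ["s"]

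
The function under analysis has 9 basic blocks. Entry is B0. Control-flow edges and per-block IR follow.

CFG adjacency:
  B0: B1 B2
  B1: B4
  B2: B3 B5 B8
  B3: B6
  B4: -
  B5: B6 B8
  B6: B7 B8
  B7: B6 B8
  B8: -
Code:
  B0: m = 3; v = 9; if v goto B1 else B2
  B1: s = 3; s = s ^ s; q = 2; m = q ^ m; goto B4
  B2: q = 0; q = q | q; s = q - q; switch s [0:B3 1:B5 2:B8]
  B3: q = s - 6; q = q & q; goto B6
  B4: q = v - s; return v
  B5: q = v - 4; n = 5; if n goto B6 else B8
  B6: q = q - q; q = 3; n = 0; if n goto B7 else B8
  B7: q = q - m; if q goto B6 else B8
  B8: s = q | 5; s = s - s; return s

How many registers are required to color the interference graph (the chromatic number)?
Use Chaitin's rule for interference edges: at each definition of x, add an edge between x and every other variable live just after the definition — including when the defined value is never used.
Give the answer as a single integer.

def/use:
  B0: {m,v} / ∅
  B1: {m,q,s} / {m}
  B2: {q,s} / ∅
  B3: {q} / {s}
  B4: {q} / {s,v}
  B5: {n,q} / {v}
  B6: {n,q} / {q}
  B7: {q} / {m,q}
  B8: {s} / {q}

Backward fixpoint:
  B0 li=∅ lo={m,v}
  B1 li={m,v} lo={s,v}
  B2 li={m,v} lo={m,q,s,v}
  B3 li={m,s} lo={m,q}
  B4 li={s,v} lo=∅
  B5 li={m,v} lo={m,q}
  B6 li={m,q} lo={m,q}
  B7 li={m,q} lo={m,q}
  B8 li={q} lo=∅

Conflict graph:
  m — {n,q,s,v}
  n — {m,q}
  q — {m,n,s,v}
  s — {m,q,v}
  v — {m,q,s}

Registers:
  {m,q,s,v} pairwise interfere (4-clique) ⇒ χ ≥ 4
  4-colouring: r0={m}  r1={q}  r2={n,s}  r3={v}
  χ = 4

Answer: 4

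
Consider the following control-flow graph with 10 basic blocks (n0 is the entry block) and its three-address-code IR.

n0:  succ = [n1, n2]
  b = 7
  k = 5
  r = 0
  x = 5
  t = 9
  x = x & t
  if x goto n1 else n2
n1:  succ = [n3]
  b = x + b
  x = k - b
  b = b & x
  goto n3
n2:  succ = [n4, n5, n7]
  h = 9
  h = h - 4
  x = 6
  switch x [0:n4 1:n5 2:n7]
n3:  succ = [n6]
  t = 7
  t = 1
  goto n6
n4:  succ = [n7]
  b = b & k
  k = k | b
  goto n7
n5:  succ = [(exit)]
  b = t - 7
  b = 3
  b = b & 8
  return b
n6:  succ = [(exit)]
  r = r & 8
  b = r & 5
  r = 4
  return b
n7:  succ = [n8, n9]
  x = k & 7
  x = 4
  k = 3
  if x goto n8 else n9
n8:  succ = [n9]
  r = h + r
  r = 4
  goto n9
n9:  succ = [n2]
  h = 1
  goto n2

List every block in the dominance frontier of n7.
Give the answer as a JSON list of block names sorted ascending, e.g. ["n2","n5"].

Answer: ["n2"]

Working:
idom tree: n1←n0 n2←n0 n3←n1 n4←n2 n5←n2 n6←n3 n7←n2 n8←n7 n9←n7
Dom∩ at merges:
  n2: preds {n0,n9}: {n0} ∩ {n0,n2,n7,n9} = {n0}; idom=n0
  n7: preds {n2,n4}: {n0,n2} ∩ {n0,n2,n4} = {n0,n2}; idom=n2
  n9: preds {n7,n8}: {n0,n2,n7} ∩ {n0,n2,n7,n8} = {n0,n2,n7}; idom=n7

DF derivation:
  join n2 pred n0: · stop@n0
  join n2 pred n9: n9→n7→n2 stop@n0
  join n7 pred n2: · stop@n2
  join n7 pred n4: n4 stop@n2
  join n9 pred n7: · stop@n7
  join n9 pred n8: n8 stop@n7
  n0 → ∅
  n1 → ∅
  n2 → {n2}
  n3 → ∅
  n4 → {n7}
  n5 → ∅
  n6 → ∅
  n7 → {n2}
  n8 → {n9}
  n9 → {n2}

DF(n7) = ["n2"]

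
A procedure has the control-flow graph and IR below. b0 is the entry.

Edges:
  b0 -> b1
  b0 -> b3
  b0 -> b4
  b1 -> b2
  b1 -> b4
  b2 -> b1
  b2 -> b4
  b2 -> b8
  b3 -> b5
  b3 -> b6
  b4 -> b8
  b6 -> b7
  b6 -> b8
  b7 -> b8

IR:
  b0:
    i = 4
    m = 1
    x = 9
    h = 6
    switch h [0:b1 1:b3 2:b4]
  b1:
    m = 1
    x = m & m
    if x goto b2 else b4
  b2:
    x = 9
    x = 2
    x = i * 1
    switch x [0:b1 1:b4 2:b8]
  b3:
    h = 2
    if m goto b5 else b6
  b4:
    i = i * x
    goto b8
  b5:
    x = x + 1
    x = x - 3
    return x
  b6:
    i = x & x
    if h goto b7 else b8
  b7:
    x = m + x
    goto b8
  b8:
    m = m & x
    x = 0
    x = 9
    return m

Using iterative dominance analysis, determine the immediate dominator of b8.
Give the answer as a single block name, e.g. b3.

idom tree: b1←b0 b2←b1 b3←b0 b4←b0 b5←b3 b6←b3 b7←b6 b8←b0
Dom∩ at merges:
  b1: preds {b0,b2}: {b0} ∩ {b0,b1,b2} = {b0}; idom=b0
  b4: preds {b0,b1,b2}: {b0} ∩ {b0,b1} ∩ {b0,b1,b2} = {b0}; idom=b0
  b8: preds {b2,b4,b6,b7}: {b0,b1,b2} ∩ {b0,b4} ∩ {b0,b3,b6} ∩ {b0,b3,b6,b7} = {b0}; idom=b0

idom(b8) = b0

Answer: b0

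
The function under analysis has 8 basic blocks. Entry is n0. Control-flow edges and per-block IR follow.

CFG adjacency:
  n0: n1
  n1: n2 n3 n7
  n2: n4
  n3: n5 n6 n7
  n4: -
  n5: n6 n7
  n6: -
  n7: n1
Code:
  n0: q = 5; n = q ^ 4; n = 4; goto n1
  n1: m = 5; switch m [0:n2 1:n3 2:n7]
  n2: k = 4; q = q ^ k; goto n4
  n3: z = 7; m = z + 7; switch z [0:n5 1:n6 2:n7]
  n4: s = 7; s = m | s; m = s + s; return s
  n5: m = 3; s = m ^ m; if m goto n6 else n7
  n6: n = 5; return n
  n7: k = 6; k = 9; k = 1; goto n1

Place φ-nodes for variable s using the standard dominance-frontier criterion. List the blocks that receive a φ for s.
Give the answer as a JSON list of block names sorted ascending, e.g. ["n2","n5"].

Answer: ["n1", "n6", "n7"]

Derivation:
idom tree: n1←n0 n2←n1 n3←n1 n4←n2 n5←n3 n6←n3 n7←n1
Dom∩ at merges:
  n1: preds {n0,n7}: {n0} ∩ {n0,n1,n7} = {n0}; idom=n0
  n6: preds {n3,n5}: {n0,n1,n3} ∩ {n0,n1,n3,n5} = {n0,n1,n3}; idom=n3
  n7: preds {n1,n3,n5}: {n0,n1} ∩ {n0,n1,n3} ∩ {n0,n1,n3,n5} = {n0,n1}; idom=n1

Frontier:
  join n1 pred n0: · stop@n0
  join n1 pred n7: n7→n1 stop@n0
  join n6 pred n3: · stop@n3
  join n6 pred n5: n5 stop@n3
  join n7 pred n1: · stop@n1
  join n7 pred n3: n3 stop@n1
  join n7 pred n5: n5→n3 stop@n1
  n0 → ∅
  n1 → {n1}
  n2 → ∅
  n3 → {n7}
  n4 → ∅
  n5 → {n6,n7}
  n6 → ∅
  n7 → {n1}

φ for s: defs {n4,n5}
  DF⁺ = {n1,n6,n7}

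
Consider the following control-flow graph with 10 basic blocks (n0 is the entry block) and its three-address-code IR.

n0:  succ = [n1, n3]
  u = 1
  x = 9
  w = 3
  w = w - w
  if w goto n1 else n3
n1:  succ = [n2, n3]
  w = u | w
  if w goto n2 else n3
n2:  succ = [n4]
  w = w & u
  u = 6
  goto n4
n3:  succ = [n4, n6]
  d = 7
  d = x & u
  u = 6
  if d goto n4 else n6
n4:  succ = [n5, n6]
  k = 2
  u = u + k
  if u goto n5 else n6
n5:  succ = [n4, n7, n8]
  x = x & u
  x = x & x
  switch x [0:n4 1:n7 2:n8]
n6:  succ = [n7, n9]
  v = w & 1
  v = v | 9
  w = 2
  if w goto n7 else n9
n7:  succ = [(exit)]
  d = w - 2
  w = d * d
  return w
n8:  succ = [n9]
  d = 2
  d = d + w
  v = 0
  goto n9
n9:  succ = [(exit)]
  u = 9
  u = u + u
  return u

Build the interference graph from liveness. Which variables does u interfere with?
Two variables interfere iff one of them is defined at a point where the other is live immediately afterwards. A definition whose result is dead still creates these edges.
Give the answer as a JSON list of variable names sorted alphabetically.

Answer: ["d", "k", "w", "x"]

Analysis:
Per-block:
  n0 def {u,w,x} use ∅
  n1 def {w} use {u,w}
  n2 def {u,w} use {u,w}
  n3 def {d,u} use {u,x}
  n4 def {k,u} use {u}
  n5 def {x} use {u,x}
  n6 def {v,w} use {w}
  n7 def {d,w} use {w}
  n8 def {d,v} use {w}
  n9 def {u} use ∅

Live sets:
  live n0: ∅→{u,w,x}
  live n1: {u,w,x}→{u,w,x}
  live n2: {u,w,x}→{u,w,x}
  live n3: {u,w,x}→{u,w,x}
  live n4: {u,w,x}→{u,w,x}
  live n5: {u,w,x}→{u,w,x}
  live n6: {w}→{w}
  live n7: {w}→∅
  live n8: {w}→∅
  live n9: ∅→∅

Interference:
  d — {u,w,x}
  k — {u,w,x}
  u — {d,k,w,x}
  v — ∅
  w — {d,k,u,x}
  x — {d,k,u,w}

N(u) = ["d", "k", "w", "x"]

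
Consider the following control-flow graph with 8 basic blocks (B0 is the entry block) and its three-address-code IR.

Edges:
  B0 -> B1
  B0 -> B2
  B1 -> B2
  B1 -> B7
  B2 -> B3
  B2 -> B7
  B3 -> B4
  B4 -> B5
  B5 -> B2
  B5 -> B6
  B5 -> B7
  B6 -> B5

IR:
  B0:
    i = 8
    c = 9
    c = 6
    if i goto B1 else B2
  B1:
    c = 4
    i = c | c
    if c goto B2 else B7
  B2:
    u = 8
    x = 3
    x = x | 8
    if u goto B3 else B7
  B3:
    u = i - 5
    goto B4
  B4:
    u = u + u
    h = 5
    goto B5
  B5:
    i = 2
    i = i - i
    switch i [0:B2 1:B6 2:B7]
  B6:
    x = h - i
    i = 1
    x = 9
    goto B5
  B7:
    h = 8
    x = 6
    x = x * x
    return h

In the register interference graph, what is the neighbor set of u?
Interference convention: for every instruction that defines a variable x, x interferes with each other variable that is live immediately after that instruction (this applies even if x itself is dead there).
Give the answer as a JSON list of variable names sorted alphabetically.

Answer: ["i", "x"]

Analysis:
def/use:
  B0 def {c,i} use ∅
  B1 def {c,i} use ∅
  B2 def {u,x} use ∅
  B3 def {u} use {i}
  B4 def {h,u} use {u}
  B5 def {i} use ∅
  B6 def {i,x} use {h,i}
  B7 def {h,x} use ∅

Backward fixpoint:
  B0: in=∅ out={i}
  B1: in=∅ out={i}
  B2: in={i} out={i}
  B3: in={i} out={u}
  B4: in={u} out={h}
  B5: in={h} out={h,i}
  B6: in={h,i} out={h}
  B7: in=∅ out=∅

Conflict graph:
  c — {i}
  h — {i,x}
  i — {c,h,u,x}
  u — {i,x}
  x — {h,i,u}

N(u) = ["i", "x"]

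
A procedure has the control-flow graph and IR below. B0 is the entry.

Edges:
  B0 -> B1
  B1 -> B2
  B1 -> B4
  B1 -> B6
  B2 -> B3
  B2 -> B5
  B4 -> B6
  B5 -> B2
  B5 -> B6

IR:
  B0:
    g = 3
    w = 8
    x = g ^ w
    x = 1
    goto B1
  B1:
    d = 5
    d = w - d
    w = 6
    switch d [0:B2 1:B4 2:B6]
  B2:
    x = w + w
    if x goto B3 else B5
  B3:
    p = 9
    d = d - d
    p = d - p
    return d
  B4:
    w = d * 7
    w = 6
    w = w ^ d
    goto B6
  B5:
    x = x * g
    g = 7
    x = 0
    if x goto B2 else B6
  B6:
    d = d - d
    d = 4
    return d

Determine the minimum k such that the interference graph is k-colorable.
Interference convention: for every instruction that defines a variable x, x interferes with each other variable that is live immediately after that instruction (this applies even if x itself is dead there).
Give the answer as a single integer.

Per-block:
  B0: def={g,w,x} ue=∅
  B1: def={d,w} ue={w}
  B2: def={x} ue={w}
  B3: def={d,p} ue={d}
  B4: def={w} ue={d}
  B5: def={g,x} ue={g,x}
  B6: def={d} ue={d}

Live sets:
  B0: in=∅ out={g,w}
  B1: in={g,w} out={d,g,w}
  B2: in={d,g,w} out={d,g,w,x}
  B3: in={d} out=∅
  B4: in={d} out={d}
  B5: in={d,g,w,x} out={d,g,w}
  B6: in={d} out=∅

Conflict graph:
  d — {g,p,w,x}
  g — {d,w,x}
  p — {d}
  w — {d,g,x}
  x — {d,g,w}

Colouring:
  {d,g,w,x} pairwise interfere (4-clique) ⇒ χ ≥ 4
  4-colouring: R0={d}  R1={g,p}  R2={w}  R3={x}
  χ = 4

Answer: 4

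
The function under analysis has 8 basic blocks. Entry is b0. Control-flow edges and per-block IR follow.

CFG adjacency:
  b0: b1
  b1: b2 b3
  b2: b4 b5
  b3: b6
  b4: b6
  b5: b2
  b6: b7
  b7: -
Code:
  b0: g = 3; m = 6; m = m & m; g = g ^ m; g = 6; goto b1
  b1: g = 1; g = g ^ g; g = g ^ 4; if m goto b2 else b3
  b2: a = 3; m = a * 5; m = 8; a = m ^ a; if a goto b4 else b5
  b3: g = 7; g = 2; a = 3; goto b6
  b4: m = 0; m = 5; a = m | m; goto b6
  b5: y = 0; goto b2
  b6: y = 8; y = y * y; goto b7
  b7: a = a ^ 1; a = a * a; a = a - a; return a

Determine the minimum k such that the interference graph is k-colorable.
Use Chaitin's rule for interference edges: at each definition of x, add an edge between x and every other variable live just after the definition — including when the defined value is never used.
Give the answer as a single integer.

Answer: 2

Derivation:
def/use:
  b0 def {g,m} use ∅
  b1 def {g} use {m}
  b2 def {a,m} use ∅
  b3 def {a,g} use ∅
  b4 def {a,m} use ∅
  b5 def {y} use ∅
  b6 def {y} use ∅
  b7 def {a} use {a}

Liveness:
  b0: in=∅ out={m}
  b1: in={m} out=∅
  b2: in=∅ out=∅
  b3: in=∅ out={a}
  b4: in=∅ out={a}
  b5: in=∅ out=∅
  b6: in={a} out={a}
  b7: in={a} out=∅

Interference:
  a↔{m,y}
  g↔{m}
  m↔{a,g}
  y↔{a}

Registers:
  clique {a,m} ⇒ need ≥ 2
  2-colouring: c0={a,g}  c1={m,y}
  χ = 2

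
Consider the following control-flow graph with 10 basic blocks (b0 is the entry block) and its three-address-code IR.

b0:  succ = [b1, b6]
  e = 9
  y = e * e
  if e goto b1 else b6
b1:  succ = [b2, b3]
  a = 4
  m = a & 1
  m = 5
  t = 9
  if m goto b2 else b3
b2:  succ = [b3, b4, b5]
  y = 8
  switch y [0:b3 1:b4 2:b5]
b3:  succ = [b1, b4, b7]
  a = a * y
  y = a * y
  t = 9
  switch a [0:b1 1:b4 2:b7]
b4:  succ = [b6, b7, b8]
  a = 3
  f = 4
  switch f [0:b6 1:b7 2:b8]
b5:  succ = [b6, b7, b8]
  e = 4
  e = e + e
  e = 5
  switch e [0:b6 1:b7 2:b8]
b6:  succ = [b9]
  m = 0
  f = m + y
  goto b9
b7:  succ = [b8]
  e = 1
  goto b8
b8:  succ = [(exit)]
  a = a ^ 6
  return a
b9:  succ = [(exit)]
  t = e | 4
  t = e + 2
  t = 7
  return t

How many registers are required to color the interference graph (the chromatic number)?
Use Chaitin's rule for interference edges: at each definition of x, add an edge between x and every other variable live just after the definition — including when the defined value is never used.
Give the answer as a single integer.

Answer: 5

Analysis:
Per-block:
  b0 def {e,y} use ∅
  b1 def {a,m,t} use ∅
  b2 def {y} use ∅
  b3 def {a,t,y} use {a,y}
  b4 def {a,f} use ∅
  b5 def {e} use ∅
  b6 def {f,m} use {y}
  b7 def {e} use ∅
  b8 def {a} use {a}
  b9 def {t} use {e}

Live sets:
  b0: in=∅ out={e,y}
  b1: in={e,y} out={a,e,y}
  b2: in={a,e} out={a,e,y}
  b3: in={a,e,y} out={a,e,y}
  b4: in={e,y} out={a,e,y}
  b5: in={a,y} out={a,e,y}
  b6: in={e,y} out={e}
  b7: in={a} out={a}
  b8: in={a} out=∅
  b9: in={e} out=∅

Interfere edges:
  a↔{e,f,m,t,y}
  e↔{a,f,m,t,y}
  f↔{a,e,y}
  m↔{a,e,t,y}
  t↔{a,e,m,y}
  y↔{a,e,f,m,t}

Colouring:
  lower bound: {a,e,m,t,y} mutually conflict ⇒ χ ≥ 5
  assign a→R0 e→R1 f→R3 m→R3 t→R4 y→R2 — no edge inside a register ⇒ χ ≤ 5
  χ = 5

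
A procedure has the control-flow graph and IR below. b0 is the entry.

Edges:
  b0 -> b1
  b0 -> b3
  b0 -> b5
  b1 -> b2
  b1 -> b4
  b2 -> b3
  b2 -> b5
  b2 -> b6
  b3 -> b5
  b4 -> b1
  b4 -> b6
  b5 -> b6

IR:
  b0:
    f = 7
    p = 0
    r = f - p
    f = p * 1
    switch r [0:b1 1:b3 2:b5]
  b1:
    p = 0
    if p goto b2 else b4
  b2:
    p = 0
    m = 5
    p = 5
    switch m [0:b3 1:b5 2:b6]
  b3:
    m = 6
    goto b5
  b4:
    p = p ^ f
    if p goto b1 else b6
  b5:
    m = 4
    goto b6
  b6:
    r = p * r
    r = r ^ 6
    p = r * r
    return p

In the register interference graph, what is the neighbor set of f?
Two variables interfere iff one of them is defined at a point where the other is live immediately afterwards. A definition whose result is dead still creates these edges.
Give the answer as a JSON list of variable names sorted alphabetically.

Per-block:
  b0: {f,p,r} / ∅
  b1: {p} / ∅
  b2: {m,p} / ∅
  b3: {m} / ∅
  b4: {p} / {f,p}
  b5: {m} / ∅
  b6: {p,r} / {p,r}

Backward fixpoint:
  b0 li=∅ lo={f,p,r}
  b1 li={f,r} lo={f,p,r}
  b2 li={r} lo={p,r}
  b3 li={p,r} lo={p,r}
  b4 li={f,p,r} lo={f,p,r}
  b5 li={p,r} lo={p,r}
  b6 li={p,r} lo=∅

Conflict graph:
  f: {p,r}
  m: {p,r}
  p: {f,m,r}
  r: {f,m,p}

N(f) = ["p", "r"]

Answer: ["p", "r"]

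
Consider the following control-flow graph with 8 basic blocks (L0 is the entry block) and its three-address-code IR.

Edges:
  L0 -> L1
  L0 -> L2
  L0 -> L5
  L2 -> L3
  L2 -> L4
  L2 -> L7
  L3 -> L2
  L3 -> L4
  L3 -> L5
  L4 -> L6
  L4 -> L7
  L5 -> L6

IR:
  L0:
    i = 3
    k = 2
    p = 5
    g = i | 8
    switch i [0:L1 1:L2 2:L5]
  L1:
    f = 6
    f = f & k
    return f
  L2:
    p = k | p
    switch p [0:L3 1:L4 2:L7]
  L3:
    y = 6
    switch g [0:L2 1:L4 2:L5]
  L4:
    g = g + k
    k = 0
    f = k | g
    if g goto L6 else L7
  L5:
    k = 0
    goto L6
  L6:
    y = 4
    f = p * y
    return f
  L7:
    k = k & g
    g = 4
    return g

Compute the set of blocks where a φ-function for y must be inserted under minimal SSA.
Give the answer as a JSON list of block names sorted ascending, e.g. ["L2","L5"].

Answer: ["L2", "L4", "L5", "L6", "L7"]

Working:
idom tree: L1←L0 L2←L0 L3←L2 L4←L2 L5←L0 L6←L0 L7←L2
Dom at joins:
  L2: preds {L0,L3}: {L0} ∩ {L0,L2,L3} = {L0}; idom=L0
  L4: preds {L2,L3}: {L0,L2} ∩ {L0,L2,L3} = {L0,L2}; idom=L2
  L5: preds {L0,L3}: {L0} ∩ {L0,L2,L3} = {L0}; idom=L0
  L6: preds {L4,L5}: {L0,L2,L4} ∩ {L0,L5} = {L0}; idom=L0
  L7: preds {L2,L4}: {L0,L2} ∩ {L0,L2,L4} = {L0,L2}; idom=L2

DF walk-up:
  join L2 pred L0: · stop@L0
  join L2 pred L3: L3→L2 stop@L0
  join L4 pred L2: · stop@L2
  join L4 pred L3: L3 stop@L2
  join L5 pred L0: · stop@L0
  join L5 pred L3: L3→L2 stop@L0
  join L6 pred L4: L4→L2 stop@L0
  join L6 pred L5: L5 stop@L0
  join L7 pred L2: · stop@L2
  join L7 pred L4: L4 stop@L2
  DF(L0)=∅
  DF(L1)=∅
  DF(L2)={L2,L5,L6}
  DF(L3)={L2,L4,L5}
  DF(L4)={L6,L7}
  DF(L5)={L6}
  DF(L6)=∅
  DF(L7)=∅

φ for y: defs {L3,L6}
  DF⁺ = {L2,L4,L5,L6,L7}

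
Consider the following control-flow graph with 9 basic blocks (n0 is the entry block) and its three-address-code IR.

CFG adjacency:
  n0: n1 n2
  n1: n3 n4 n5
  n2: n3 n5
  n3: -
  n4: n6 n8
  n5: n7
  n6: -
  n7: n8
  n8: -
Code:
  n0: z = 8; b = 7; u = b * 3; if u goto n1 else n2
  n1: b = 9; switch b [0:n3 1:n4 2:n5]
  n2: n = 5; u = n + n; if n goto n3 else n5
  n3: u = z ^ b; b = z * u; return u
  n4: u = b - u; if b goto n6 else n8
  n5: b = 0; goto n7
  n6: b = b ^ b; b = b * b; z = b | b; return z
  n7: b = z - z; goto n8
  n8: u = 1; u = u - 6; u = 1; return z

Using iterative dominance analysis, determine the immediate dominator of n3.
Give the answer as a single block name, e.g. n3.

Answer: n0

Analysis:
idom tree: n1←n0 n2←n0 n3←n0 n4←n1 n5←n0 n6←n4 n7←n5 n8←n0
Join-block Dom:
  n3: preds {n1,n2}: {n0,n1} ∩ {n0,n2} = {n0}; idom=n0
  n5: preds {n1,n2}: {n0,n1} ∩ {n0,n2} = {n0}; idom=n0
  n8: preds {n4,n7}: {n0,n1,n4} ∩ {n0,n5,n7} = {n0}; idom=n0

idom(n3) = n0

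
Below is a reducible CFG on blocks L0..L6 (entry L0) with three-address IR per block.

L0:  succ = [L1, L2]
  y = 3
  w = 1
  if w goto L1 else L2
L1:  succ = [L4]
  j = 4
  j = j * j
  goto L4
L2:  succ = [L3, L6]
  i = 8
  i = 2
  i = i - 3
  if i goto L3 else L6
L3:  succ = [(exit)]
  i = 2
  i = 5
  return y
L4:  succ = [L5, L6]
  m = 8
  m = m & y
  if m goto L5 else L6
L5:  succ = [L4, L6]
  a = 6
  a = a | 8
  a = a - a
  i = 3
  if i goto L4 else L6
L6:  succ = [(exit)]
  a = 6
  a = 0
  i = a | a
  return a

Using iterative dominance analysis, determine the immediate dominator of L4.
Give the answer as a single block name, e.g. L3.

idom tree: L1←L0 L2←L0 L3←L2 L4←L1 L5←L4 L6←L0
Dom∩ at merges:
  L4: preds {L1,L5}: {L0,L1} ∩ {L0,L1,L4,L5} = {L0,L1}; idom=L1
  L6: preds {L2,L4,L5}: {L0,L2} ∩ {L0,L1,L4} ∩ {L0,L1,L4,L5} = {L0}; idom=L0

idom(L4) = L1

Answer: L1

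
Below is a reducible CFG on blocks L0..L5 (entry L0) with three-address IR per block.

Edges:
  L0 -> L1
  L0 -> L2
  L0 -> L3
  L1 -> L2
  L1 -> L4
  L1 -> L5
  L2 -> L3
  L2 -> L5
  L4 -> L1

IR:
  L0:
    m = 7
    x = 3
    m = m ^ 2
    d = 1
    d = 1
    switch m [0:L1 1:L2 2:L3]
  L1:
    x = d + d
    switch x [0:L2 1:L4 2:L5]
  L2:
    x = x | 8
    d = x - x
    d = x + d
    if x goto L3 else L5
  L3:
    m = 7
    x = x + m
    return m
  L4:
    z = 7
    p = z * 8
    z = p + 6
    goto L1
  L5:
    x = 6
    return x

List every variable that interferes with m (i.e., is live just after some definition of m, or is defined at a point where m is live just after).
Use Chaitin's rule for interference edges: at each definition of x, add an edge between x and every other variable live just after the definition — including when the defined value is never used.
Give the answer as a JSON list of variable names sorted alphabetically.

Answer: ["d", "x"]

Derivation:
Block summaries:
  L0 def {d,m,x} use ∅
  L1 def {x} use {d}
  L2 def {d,x} use {x}
  L3 def {m,x} use {x}
  L4 def {p,z} use ∅
  L5 def {x} use ∅

Backward fixpoint:
  L0 li=∅ lo={d,x}
  L1 li={d} lo={d,x}
  L2 li={x} lo={x}
  L3 li={x} lo=∅
  L4 li={d} lo={d}
  L5 li=∅ lo=∅

Conflict graph:
  d↔{m,p,x,z}
  m↔{d,x}
  p↔{d}
  x↔{d,m}
  z↔{d}

N(m) = ["d", "x"]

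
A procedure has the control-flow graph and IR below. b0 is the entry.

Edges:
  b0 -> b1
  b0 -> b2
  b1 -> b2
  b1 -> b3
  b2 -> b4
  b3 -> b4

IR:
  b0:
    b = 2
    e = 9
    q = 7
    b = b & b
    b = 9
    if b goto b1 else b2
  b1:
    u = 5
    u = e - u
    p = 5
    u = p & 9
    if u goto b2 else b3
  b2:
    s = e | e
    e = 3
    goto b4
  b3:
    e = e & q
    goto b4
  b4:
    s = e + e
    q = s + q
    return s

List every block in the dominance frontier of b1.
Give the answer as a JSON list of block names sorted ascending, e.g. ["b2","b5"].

Answer: ["b2", "b4"]

Working:
idom tree: b1←b0 b2←b0 b3←b1 b4←b0
Dom at joins:
  b2: preds {b0,b1}: {b0} ∩ {b0,b1} = {b0}; idom=b0
  b4: preds {b2,b3}: {b0,b2} ∩ {b0,b1,b3} = {b0}; idom=b0

Frontier:
  b2←b0: walk · to b0
  b2←b1: walk b1 to b0
  b4←b2: walk b2 to b0
  b4←b3: walk b3→b1 to b0
  b0 → ∅
  b1 → {b2,b4}
  b2 → {b4}
  b3 → {b4}
  b4 → ∅

DF(b1) = ["b2", "b4"]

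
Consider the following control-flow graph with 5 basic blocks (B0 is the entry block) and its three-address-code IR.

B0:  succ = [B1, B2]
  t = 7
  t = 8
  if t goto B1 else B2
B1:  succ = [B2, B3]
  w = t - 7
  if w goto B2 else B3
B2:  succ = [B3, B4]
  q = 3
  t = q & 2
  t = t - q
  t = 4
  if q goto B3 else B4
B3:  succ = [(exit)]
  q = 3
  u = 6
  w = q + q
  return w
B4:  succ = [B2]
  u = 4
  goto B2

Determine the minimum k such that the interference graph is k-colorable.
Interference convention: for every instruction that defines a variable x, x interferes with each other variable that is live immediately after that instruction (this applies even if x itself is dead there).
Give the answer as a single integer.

Answer: 2

Working:
def/use:
  B0: def={t} ue=∅
  B1: def={w} ue={t}
  B2: def={q,t} ue=∅
  B3: def={q,u,w} ue=∅
  B4: def={u} ue=∅

Backward fixpoint:
  live B0: ∅→{t}
  live B1: {t}→∅
  live B2: ∅→∅
  live B3: ∅→∅
  live B4: ∅→∅

Interfere edges:
  q: {t,u}
  t: {q}
  u: {q}
  w: ∅

Colouring:
  {q,t} pairwise interfere (2-clique) ⇒ χ ≥ 2
  assign q→c0 t→c1 u→c1 w→c0 — no edge inside a register ⇒ χ ≤ 2
  χ = 2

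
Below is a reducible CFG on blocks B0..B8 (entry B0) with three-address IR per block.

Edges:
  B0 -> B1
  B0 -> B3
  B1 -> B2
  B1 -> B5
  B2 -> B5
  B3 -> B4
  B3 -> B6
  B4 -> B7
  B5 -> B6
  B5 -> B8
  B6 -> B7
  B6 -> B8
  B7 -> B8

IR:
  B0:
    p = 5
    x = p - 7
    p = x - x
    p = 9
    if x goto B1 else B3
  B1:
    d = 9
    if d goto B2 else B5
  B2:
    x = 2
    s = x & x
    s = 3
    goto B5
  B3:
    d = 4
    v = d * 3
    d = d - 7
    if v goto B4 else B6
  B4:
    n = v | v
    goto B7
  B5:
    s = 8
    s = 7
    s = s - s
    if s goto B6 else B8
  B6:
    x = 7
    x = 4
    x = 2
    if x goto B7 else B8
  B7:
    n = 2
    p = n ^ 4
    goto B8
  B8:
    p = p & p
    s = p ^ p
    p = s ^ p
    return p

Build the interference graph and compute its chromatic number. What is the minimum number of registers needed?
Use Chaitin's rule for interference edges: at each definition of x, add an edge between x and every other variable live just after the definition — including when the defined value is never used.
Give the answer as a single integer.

Answer: 3

Working:
def/use:
  B0 def {p,x} use ∅
  B1 def {d} use ∅
  B2 def {s,x} use ∅
  B3 def {d,v} use ∅
  B4 def {n} use {v}
  B5 def {s} use ∅
  B6 def {x} use ∅
  B7 def {n,p} use ∅
  B8 def {p,s} use {p}

Backward fixpoint:
  B0 li=∅ lo={p}
  B1 li={p} lo={p}
  B2 li={p} lo={p}
  B3 li={p} lo={p,v}
  B4 li={v} lo=∅
  B5 li={p} lo={p}
  B6 li={p} lo={p}
  B7 li=∅ lo={p}
  B8 li={p} lo=∅

Interference:
  d: {p,v}
  n: ∅
  p: {d,s,v,x}
  s: {p}
  v: {d,p}
  x: {p}

Registers:
  lower bound: {d,p,v} mutually conflict ⇒ χ ≥ 3
  assign d→R1 n→R0 p→R0 s→R1 v→R2 x→R1 — no edge inside a register ⇒ χ ≤ 3
  χ = 3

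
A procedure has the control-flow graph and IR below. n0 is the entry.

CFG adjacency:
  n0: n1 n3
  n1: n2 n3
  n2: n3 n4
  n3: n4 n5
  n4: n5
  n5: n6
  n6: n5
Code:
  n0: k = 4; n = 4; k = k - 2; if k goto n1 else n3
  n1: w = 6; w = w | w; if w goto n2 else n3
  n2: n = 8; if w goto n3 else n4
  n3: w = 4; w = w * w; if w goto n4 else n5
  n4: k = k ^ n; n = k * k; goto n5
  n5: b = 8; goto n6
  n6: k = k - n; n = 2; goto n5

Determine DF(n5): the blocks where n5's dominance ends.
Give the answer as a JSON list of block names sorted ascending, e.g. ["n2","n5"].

idom tree: n1←n0 n2←n1 n3←n0 n4←n0 n5←n0 n6←n5
Dom∩ at merges:
  n3: preds {n0,n1,n2}: {n0} ∩ {n0,n1} ∩ {n0,n1,n2} = {n0}; idom=n0
  n4: preds {n2,n3}: {n0,n1,n2} ∩ {n0,n3} = {n0}; idom=n0
  n5: preds {n3,n4,n6}: {n0,n3} ∩ {n0,n4} ∩ {n0,n5,n6} = {n0}; idom=n0

DF derivation:
  n3←n0: walk · to n0
  n3←n1: walk n1 to n0
  n3←n2: walk n2→n1 to n0
  n4←n2: walk n2→n1 to n0
  n4←n3: walk n3 to n0
  n5←n3: walk n3 to n0
  n5←n4: walk n4 to n0
  n5←n6: walk n6→n5 to n0
  n0 → ∅
  n1 → {n3,n4}
  n2 → {n3,n4}
  n3 → {n4,n5}
  n4 → {n5}
  n5 → {n5}
  n6 → {n5}

DF(n5) = ["n5"]

Answer: ["n5"]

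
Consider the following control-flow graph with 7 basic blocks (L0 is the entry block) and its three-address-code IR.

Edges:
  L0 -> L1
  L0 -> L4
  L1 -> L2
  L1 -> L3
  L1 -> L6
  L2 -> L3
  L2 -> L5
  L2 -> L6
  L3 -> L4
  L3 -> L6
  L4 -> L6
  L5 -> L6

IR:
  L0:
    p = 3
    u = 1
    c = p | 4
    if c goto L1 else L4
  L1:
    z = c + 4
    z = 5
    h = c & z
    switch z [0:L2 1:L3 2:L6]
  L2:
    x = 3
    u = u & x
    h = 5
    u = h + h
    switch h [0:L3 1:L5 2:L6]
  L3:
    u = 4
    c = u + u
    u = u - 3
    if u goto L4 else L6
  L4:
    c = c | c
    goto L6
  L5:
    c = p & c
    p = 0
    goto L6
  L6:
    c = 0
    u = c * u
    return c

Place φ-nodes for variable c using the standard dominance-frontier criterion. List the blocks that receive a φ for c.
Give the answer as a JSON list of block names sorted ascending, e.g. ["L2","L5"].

idom tree: L1←L0 L2←L1 L3←L1 L4←L0 L5←L2 L6←L0
Join-block Dom:
  L3: preds {L1,L2}: {L0,L1} ∩ {L0,L1,L2} = {L0,L1}; idom=L1
  L4: preds {L0,L3}: {L0} ∩ {L0,L1,L3} = {L0}; idom=L0
  L6: preds {L1,L2,L3,L4,L5}: {L0,L1} ∩ {L0,L1,L2} ∩ {L0,L1,L3} ∩ {L0,L4} ∩ {L0,L1,L2,L5} = {L0}; idom=L0

DF walk-up:
  L3←L1: walk · to L1
  L3←L2: walk L2 to L1
  L4←L0: walk · to L0
  L4←L3: walk L3→L1 to L0
  L6←L1: walk L1 to L0
  L6←L2: walk L2→L1 to L0
  L6←L3: walk L3→L1 to L0
  L6←L4: walk L4 to L0
  L6←L5: walk L5→L2→L1 to L0
  L0: DF=∅
  L1: DF={L4,L6}
  L2: DF={L3,L6}
  L3: DF={L4,L6}
  L4: DF={L6}
  L5: DF={L6}
  L6: DF=∅

φ for c: defs {L0,L3,L4,L5,L6}
  DF⁺ = {L4,L6}

Answer: ["L4", "L6"]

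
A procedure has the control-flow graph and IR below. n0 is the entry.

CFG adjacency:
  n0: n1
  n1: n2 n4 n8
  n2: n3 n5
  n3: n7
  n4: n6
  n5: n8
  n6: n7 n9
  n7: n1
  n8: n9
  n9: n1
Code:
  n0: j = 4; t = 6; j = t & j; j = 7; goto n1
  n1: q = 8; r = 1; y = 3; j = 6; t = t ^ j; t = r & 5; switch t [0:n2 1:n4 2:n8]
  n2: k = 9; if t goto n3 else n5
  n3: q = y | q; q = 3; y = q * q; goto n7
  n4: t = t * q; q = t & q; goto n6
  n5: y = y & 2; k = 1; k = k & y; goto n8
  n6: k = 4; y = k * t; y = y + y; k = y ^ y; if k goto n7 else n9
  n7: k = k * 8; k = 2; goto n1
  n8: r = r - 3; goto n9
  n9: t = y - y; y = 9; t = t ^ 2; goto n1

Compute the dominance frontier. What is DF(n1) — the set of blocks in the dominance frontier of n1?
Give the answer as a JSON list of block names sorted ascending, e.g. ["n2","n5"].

Answer: ["n1"]

Derivation:
idom tree: n1←n0 n2←n1 n3←n2 n4←n1 n5←n2 n6←n4 n7←n1 n8←n1 n9←n1
Dom at joins:
  n1: preds {n0,n7,n9}: {n0} ∩ {n0,n1,n7} ∩ {n0,n1,n9} = {n0}; idom=n0
  n7: preds {n3,n6}: {n0,n1,n2,n3} ∩ {n0,n1,n4,n6} = {n0,n1}; idom=n1
  n8: preds {n1,n5}: {n0,n1} ∩ {n0,n1,n2,n5} = {n0,n1}; idom=n1
  n9: preds {n6,n8}: {n0,n1,n4,n6} ∩ {n0,n1,n8} = {n0,n1}; idom=n1

Frontier:
  join n1 pred n0: · stop@n0
  join n1 pred n7: n7→n1 stop@n0
  join n1 pred n9: n9→n1 stop@n0
  join n7 pred n3: n3→n2 stop@n1
  join n7 pred n6: n6→n4 stop@n1
  join n8 pred n1: · stop@n1
  join n8 pred n5: n5→n2 stop@n1
  join n9 pred n6: n6→n4 stop@n1
  join n9 pred n8: n8 stop@n1
  n0 → ∅
  n1 → {n1}
  n2 → {n7,n8}
  n3 → {n7}
  n4 → {n7,n9}
  n5 → {n8}
  n6 → {n7,n9}
  n7 → {n1}
  n8 → {n9}
  n9 → {n1}

DF(n1) = ["n1"]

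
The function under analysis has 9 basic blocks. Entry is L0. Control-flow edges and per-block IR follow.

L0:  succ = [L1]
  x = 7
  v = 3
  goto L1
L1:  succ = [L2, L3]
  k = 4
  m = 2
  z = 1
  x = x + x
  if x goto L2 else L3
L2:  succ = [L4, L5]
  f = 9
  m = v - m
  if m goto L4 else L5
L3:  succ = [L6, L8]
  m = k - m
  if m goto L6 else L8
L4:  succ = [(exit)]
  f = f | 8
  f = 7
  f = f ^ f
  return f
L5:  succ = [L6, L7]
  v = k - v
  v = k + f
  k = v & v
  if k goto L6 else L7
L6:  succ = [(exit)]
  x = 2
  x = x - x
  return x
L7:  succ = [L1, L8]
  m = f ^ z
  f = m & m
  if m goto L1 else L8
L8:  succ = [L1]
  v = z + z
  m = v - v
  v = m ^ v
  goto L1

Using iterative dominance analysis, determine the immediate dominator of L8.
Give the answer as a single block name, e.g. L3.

idom tree: L1←L0 L2←L1 L3←L1 L4←L2 L5←L2 L6←L1 L7←L5 L8←L1
Dom∩ at merges:
  L1: preds {L0,L7,L8}: {L0} ∩ {L0,L1,L2,L5,L7} ∩ {L0,L1,L8} = {L0}; idom=L0
  L6: preds {L3,L5}: {L0,L1,L3} ∩ {L0,L1,L2,L5} = {L0,L1}; idom=L1
  L8: preds {L3,L7}: {L0,L1,L3} ∩ {L0,L1,L2,L5,L7} = {L0,L1}; idom=L1

idom(L8) = L1

Answer: L1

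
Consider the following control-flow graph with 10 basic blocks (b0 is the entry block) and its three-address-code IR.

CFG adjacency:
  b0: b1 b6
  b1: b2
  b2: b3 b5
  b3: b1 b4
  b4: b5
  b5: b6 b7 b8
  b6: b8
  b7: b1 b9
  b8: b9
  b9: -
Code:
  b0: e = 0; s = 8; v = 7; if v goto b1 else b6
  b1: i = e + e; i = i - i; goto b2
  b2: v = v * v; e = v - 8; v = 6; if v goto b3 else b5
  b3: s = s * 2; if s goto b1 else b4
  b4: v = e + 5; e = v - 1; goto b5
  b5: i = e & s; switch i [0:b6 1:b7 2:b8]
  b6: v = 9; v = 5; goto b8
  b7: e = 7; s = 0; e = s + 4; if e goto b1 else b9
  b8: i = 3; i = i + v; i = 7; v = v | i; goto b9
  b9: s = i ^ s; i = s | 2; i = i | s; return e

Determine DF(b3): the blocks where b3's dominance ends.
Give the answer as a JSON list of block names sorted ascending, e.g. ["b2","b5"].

Answer: ["b1", "b5"]

Derivation:
idom tree: b1←b0 b2←b1 b3←b2 b4←b3 b5←b2 b6←b0 b7←b5 b8←b0 b9←b0
Join-block Dom:
  b1: preds {b0,b3,b7}: {b0} ∩ {b0,b1,b2,b3} ∩ {b0,b1,b2,b5,b7} = {b0}; idom=b0
  b5: preds {b2,b4}: {b0,b1,b2} ∩ {b0,b1,b2,b3,b4} = {b0,b1,b2}; idom=b2
  b6: preds {b0,b5}: {b0} ∩ {b0,b1,b2,b5} = {b0}; idom=b0
  b8: preds {b5,b6}: {b0,b1,b2,b5} ∩ {b0,b6} = {b0}; idom=b0
  b9: preds {b7,b8}: {b0,b1,b2,b5,b7} ∩ {b0,b8} = {b0}; idom=b0

DF derivation:
  b1←b0: walk · to b0
  b1←b3: walk b3→b2→b1 to b0
  b1←b7: walk b7→b5→b2→b1 to b0
  b5←b2: walk · to b2
  b5←b4: walk b4→b3 to b2
  b6←b0: walk · to b0
  b6←b5: walk b5→b2→b1 to b0
  b8←b5: walk b5→b2→b1 to b0
  b8←b6: walk b6 to b0
  b9←b7: walk b7→b5→b2→b1 to b0
  b9←b8: walk b8 to b0
  DF(b0)=∅
  DF(b1)={b1,b6,b8,b9}
  DF(b2)={b1,b6,b8,b9}
  DF(b3)={b1,b5}
  DF(b4)={b5}
  DF(b5)={b1,b6,b8,b9}
  DF(b6)={b8}
  DF(b7)={b1,b9}
  DF(b8)={b9}
  DF(b9)=∅

DF(b3) = ["b1", "b5"]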